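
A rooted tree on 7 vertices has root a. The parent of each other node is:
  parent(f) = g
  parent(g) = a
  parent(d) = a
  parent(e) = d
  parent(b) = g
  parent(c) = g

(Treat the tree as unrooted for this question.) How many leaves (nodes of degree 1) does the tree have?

Degree-1 nodes: b, c, e, f — 4 of them.

4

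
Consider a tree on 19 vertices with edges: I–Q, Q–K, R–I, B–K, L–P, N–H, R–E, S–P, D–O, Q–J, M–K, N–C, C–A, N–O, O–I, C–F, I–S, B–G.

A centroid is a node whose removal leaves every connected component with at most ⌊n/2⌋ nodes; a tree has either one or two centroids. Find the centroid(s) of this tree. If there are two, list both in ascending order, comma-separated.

I

If I is removed the pieces have sizes 7, 6, 3, 2, all ≤ ⌊19/2⌋ = 9.
No neighbour of I does as well, so I is the unique centroid.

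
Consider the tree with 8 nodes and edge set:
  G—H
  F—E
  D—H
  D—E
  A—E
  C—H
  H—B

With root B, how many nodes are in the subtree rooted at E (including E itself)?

3

Descendants of E (including itself): E, A, F. That's 3.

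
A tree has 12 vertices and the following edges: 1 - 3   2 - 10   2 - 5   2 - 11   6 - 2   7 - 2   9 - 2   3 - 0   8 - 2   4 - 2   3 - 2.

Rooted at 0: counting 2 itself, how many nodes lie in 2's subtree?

9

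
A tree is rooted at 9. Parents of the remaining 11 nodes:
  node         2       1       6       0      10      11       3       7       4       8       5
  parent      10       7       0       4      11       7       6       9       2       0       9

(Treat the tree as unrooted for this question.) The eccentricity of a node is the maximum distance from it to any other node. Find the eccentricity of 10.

Distances from 10 peak at 5, attained at 3.
10-2-4-0-6-3

5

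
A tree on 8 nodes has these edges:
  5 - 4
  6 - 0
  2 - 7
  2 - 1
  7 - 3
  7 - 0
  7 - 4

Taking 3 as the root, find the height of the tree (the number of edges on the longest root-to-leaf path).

The longest root-to-leaf path is 3 → 7 → 0 → 6 (3 edges).

3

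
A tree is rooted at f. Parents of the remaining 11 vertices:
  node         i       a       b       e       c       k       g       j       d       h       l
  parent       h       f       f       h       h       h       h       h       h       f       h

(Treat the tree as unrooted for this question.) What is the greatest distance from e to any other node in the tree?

3

The node farthest from e is a (b also at distance 3), via e – h – f – a — 3 edges.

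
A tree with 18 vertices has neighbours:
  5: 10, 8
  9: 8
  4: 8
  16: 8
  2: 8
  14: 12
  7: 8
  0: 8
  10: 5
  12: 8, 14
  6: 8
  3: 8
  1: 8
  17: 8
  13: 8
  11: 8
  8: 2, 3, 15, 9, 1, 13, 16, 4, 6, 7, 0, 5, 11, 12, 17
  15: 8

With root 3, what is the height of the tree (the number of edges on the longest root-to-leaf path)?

3

10 sits deepest: 3 – 8 – 5 – 10 — 3 edges from the root.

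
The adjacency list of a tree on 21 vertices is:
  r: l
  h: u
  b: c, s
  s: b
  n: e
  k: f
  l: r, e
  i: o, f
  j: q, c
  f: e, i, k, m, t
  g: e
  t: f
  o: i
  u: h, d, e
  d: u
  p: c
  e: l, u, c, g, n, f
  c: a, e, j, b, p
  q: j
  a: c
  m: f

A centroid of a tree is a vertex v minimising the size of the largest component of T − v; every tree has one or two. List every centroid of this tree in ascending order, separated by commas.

If e is removed the pieces have sizes 7, 6, 3, 2, 1, 1, all ≤ ⌊21/2⌋ = 10.
No neighbour of e does as well, so e is the unique centroid.

e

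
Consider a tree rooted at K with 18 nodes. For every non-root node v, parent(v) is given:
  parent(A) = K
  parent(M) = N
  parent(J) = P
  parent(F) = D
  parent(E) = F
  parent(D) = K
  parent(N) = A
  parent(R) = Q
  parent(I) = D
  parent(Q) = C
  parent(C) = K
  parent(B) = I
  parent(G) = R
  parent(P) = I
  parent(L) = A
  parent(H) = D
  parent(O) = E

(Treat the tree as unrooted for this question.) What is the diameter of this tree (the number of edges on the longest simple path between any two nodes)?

8

Starting from G, a farthest node is O at distance 8.
One longest path: G-R-Q-C-K-D-F-E-O.
So the diameter is 8.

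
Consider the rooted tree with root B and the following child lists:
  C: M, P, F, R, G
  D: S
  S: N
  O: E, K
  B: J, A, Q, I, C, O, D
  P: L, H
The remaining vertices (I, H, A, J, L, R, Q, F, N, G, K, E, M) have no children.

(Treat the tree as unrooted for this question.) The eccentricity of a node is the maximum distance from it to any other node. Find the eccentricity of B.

3

The node farthest from B is L (H, N also at distance 3), via B–C–P–L — 3 edges.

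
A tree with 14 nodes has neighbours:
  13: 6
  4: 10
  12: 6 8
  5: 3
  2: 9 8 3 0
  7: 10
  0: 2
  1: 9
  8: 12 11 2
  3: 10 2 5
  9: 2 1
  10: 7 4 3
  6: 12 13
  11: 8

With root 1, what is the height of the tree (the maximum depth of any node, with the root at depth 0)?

6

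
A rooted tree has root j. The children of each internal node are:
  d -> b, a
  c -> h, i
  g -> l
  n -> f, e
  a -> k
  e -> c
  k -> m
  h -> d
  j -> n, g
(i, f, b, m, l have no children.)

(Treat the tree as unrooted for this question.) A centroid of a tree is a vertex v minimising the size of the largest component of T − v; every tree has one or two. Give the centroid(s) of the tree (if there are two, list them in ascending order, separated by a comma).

c

Removing c splits the tree into components of sizes 6, 6, 1; the largest is 6 ≤ ⌊14/2⌋ = 7.
No neighbour of c does as well, so c is the unique centroid.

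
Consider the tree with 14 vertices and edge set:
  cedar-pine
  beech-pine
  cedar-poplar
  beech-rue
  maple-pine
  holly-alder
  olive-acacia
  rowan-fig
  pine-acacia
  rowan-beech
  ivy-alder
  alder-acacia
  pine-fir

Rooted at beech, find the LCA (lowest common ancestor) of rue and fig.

Ancestors of rue (toward the root): rue, beech.
Ancestors of fig: fig, rowan, beech.
The deepest node appearing in both lists is beech.

beech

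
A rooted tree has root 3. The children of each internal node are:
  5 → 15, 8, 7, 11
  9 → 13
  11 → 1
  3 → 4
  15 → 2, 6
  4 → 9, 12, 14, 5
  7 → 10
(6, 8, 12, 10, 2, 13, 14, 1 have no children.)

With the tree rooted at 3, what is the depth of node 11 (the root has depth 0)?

Climbing from 11 to the root: 11 → 5 → 4 → 3. That's 3 steps.

3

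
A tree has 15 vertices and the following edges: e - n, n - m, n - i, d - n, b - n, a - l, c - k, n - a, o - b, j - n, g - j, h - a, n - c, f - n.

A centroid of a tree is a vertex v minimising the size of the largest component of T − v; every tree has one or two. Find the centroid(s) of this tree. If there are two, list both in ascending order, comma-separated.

n

If n is removed the pieces have sizes 3, 2, 2, 2, 1, 1, 1, 1, 1, all ≤ ⌊15/2⌋ = 7.
No neighbour of n does as well, so n is the unique centroid.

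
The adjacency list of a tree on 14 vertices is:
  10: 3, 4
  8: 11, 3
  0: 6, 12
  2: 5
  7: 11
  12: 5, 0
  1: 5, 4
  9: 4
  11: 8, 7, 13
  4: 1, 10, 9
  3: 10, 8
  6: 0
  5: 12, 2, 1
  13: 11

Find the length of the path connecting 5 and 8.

5–1–4–10–3–8: 5 edges.

5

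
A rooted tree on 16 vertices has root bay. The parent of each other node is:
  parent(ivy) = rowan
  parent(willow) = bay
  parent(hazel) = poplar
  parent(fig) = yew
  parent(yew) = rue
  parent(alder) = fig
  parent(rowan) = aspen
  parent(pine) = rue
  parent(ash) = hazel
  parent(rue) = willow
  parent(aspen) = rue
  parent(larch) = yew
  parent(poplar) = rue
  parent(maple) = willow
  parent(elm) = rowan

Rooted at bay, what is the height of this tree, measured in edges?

5

The longest root-to-leaf path is bay-willow-rue-aspen-rowan-ivy (5 edges).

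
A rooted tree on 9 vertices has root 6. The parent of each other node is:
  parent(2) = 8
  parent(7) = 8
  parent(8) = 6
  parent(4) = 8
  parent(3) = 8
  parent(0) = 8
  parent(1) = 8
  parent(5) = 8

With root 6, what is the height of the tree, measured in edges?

A deepest node is 3, reached by 6–8–3.
That path has 2 edges, so the height is 2.

2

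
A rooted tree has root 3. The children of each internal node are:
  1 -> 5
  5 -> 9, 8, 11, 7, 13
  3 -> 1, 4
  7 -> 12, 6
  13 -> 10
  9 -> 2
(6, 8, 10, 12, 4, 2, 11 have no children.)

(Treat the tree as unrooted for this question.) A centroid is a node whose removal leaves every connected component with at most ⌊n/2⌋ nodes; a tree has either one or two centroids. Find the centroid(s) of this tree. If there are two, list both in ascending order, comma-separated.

5

Delete 5: the remaining components have sizes 3, 3, 2, 2, 1, 1. Max 3 ≤ 6, so 5 is a centroid.
Every other node leaves some component of size > 6, so the centroid is unique.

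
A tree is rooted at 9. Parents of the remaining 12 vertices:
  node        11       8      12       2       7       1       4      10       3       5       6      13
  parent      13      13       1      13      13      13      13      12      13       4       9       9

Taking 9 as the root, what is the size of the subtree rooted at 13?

11

Descendants of 13 (including itself): 13, 3, 4, 7, 1, 11, 8, 2, 5, 12, 10. That's 11.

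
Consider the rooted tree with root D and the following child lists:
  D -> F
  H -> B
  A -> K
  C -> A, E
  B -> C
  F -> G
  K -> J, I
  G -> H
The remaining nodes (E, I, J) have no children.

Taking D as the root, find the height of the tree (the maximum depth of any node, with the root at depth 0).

8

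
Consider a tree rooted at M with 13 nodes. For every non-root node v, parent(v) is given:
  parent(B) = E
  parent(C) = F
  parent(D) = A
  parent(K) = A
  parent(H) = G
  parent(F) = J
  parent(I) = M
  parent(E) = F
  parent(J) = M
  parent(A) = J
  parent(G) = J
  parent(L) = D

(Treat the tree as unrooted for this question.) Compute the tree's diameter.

6

A longest path is B–E–F–J–A–D–L, with 6 edges.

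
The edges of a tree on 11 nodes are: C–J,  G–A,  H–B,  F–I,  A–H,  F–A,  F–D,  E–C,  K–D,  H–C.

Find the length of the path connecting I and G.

Walking from I: I–F–A–G. Length 3.

3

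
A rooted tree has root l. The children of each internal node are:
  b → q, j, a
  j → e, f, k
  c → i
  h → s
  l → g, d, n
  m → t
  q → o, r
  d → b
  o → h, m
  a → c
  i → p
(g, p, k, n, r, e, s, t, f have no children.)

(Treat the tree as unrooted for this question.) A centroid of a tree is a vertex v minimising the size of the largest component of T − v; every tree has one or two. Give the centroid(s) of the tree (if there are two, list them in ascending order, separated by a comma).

b

Removing b splits the tree into components of sizes 7, 4, 4, 4; the largest is 7 ≤ ⌊20/2⌋ = 10.
No neighbour of b does as well, so b is the unique centroid.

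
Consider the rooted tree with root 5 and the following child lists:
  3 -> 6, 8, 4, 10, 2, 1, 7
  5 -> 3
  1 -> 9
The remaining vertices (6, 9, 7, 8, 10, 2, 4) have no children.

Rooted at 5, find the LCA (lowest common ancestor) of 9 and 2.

9's ancestor chain is 9, 1, 3, 5 and 2's is 2, 3, 5; they first meet at 3.

3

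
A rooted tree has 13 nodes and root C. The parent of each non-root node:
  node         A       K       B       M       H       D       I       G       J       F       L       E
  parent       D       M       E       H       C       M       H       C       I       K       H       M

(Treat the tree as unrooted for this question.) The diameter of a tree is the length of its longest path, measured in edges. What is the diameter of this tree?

Starting from G, a farthest node is A at distance 5.
One longest path: G–C–H–M–D–A.
So the diameter is 5.

5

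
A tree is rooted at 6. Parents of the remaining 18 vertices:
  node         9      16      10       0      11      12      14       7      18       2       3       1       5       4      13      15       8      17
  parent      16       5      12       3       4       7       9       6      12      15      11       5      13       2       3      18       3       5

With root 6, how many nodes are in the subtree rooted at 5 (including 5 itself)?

5's subtree: {5, 16, 17, 1, 9, 14}, size 6.

6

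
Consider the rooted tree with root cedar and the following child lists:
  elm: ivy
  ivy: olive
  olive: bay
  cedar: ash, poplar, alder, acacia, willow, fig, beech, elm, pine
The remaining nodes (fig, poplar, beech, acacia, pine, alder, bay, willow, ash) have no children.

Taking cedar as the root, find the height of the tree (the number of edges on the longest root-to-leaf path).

4

The longest root-to-leaf path is cedar – elm – ivy – olive – bay (4 edges).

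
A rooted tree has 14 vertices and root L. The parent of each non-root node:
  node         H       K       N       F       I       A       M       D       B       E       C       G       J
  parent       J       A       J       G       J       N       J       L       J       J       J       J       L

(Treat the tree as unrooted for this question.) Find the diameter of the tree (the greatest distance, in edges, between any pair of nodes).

5

A longest path is K–A–N–J–L–D, with 5 edges.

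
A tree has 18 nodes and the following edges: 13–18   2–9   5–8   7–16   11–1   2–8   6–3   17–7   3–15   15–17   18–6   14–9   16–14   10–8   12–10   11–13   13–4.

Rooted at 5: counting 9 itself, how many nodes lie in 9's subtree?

13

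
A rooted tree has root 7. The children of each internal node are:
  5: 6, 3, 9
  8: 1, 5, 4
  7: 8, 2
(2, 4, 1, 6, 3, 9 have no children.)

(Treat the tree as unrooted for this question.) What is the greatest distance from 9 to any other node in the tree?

4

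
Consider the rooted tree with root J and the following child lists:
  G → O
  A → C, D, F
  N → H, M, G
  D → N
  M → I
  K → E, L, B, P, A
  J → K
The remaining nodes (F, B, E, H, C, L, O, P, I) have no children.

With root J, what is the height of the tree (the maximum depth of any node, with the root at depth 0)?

The longest root-to-leaf path is J-K-A-D-N-M-I (6 edges).

6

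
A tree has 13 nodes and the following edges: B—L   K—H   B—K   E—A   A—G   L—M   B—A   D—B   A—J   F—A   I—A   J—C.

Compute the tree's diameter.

A longest path is C - J - A - B - K - H, with 5 edges.

5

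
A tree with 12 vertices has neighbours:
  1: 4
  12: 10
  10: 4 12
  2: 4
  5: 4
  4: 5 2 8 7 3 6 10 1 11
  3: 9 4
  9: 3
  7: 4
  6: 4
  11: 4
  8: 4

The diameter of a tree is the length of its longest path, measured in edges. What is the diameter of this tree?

4

BFS from 9 reaches 12 last, at distance 4; BFS from 12 confirms no node is farther.
Path: 9 - 3 - 4 - 10 - 12.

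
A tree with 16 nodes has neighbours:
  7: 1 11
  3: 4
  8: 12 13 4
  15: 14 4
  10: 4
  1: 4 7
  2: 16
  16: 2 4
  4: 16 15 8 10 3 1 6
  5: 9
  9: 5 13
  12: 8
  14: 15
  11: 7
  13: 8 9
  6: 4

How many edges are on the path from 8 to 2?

3

8 - 4 - 16 - 2: 3 edges.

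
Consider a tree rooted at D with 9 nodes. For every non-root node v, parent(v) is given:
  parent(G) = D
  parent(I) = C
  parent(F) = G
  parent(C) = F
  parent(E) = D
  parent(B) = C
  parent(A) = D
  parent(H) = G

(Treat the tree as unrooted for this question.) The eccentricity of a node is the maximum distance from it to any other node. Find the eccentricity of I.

5

The node farthest from I is E (A also at distance 5), via I-C-F-G-D-E — 5 edges.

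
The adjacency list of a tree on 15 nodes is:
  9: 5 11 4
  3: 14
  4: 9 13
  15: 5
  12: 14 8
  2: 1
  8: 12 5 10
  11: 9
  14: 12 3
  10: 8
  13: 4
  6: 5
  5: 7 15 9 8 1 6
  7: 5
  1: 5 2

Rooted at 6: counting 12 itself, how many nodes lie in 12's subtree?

3

12's subtree: {12, 14, 3}, size 3.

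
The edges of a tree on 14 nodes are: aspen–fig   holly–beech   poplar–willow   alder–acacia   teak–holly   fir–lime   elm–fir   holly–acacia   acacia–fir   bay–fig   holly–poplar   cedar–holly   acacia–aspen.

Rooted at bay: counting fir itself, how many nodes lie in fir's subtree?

fir's subtree: {fir, lime, elm}, size 3.

3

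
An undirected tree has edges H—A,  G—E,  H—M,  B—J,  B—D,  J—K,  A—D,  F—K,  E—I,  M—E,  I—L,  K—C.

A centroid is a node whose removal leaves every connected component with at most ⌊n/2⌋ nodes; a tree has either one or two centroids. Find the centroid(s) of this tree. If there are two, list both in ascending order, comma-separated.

A

Delete A: the remaining components have sizes 6, 6. Max 6 ≤ 6, so A is a centroid.
No neighbour of A does as well, so A is the unique centroid.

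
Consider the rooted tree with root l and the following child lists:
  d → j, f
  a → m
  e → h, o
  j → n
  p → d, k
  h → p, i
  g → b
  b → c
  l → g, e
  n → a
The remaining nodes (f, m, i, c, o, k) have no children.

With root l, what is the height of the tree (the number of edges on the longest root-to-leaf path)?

8

The longest root-to-leaf path is l → e → h → p → d → j → n → a → m (8 edges).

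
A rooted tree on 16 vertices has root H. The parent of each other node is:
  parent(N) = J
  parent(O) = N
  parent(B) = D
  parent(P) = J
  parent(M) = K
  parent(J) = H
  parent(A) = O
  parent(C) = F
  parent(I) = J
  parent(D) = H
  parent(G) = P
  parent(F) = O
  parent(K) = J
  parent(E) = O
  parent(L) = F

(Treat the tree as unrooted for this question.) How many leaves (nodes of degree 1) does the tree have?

The leaves are A, B, C, E, G, I, L, M.
That is 8 leaves.

8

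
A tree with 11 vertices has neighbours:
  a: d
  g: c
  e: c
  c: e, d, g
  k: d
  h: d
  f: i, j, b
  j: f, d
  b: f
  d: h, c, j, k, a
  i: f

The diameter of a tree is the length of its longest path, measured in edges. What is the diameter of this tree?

5

A longest path is b – f – j – d – c – g, with 5 edges.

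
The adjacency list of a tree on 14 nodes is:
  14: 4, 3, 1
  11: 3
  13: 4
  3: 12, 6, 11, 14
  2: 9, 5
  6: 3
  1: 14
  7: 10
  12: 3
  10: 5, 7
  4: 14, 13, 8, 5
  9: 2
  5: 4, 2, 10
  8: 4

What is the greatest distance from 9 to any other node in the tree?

6

The node farthest from 9 is 6 (11, 12 also at distance 6), via 9 – 2 – 5 – 4 – 14 – 3 – 6 — 6 edges.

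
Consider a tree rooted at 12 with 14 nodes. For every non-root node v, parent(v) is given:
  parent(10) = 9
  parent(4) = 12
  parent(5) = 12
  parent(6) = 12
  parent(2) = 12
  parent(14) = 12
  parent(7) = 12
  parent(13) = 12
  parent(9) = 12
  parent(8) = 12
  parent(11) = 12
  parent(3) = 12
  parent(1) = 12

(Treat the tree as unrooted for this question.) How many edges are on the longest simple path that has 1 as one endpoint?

3

The node farthest from 1 is 10, via 1–12–9–10 — 3 edges.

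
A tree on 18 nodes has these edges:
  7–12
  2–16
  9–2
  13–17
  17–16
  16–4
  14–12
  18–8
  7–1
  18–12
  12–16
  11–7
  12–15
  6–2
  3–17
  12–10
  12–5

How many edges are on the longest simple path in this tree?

A longest path is 1–7–12–16–2–9, with 5 edges.

5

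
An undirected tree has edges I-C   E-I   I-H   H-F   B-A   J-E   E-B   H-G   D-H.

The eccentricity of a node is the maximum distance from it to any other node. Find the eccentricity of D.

5

Distances from D peak at 5, attained at A.
D – H – I – E – B – A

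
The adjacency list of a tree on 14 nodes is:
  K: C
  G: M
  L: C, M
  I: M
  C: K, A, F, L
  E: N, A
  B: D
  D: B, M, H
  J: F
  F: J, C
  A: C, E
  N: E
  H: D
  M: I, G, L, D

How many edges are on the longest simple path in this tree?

A longest path is B-D-M-L-C-A-E-N, with 7 edges.

7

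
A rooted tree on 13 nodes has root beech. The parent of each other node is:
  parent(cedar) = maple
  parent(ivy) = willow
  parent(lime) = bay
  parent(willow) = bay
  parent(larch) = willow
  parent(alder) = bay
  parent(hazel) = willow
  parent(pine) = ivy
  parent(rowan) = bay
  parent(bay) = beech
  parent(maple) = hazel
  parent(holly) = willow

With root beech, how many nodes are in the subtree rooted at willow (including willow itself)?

8

willow's subtree: {willow, ivy, hazel, holly, larch, pine, maple, cedar}, size 8.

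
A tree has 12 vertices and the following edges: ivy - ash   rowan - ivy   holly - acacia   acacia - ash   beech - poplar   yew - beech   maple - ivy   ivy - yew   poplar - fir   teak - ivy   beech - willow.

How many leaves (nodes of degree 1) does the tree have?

Exactly 6 nodes have a single neighbour: fir, holly, maple, rowan, teak, willow.

6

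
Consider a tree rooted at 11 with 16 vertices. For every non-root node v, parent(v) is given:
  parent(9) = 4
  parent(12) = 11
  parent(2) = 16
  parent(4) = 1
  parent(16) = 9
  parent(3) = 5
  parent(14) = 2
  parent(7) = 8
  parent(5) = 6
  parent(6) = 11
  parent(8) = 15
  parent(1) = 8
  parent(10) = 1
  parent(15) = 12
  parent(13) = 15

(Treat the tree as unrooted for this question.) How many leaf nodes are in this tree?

5

Exactly 5 nodes have a single neighbour: 3, 7, 10, 13, 14.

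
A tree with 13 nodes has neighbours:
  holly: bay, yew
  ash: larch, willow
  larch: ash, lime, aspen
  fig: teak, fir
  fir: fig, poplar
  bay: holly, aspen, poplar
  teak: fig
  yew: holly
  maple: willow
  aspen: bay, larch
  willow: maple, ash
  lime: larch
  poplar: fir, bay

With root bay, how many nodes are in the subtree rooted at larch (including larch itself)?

Descendants of larch (including itself): larch, ash, lime, willow, maple. That's 5.

5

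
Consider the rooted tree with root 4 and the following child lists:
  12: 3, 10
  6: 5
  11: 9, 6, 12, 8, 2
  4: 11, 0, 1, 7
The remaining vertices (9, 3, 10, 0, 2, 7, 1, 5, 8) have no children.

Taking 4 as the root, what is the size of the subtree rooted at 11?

11's subtree: {11, 12, 6, 9, 2, 8, 10, 3, 5}, size 9.

9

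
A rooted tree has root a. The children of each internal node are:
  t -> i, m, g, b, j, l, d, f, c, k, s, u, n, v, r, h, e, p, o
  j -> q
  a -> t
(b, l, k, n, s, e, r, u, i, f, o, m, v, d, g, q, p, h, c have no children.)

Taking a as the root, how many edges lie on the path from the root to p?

Path from a to p: a → t → p, which has 2 edges.

2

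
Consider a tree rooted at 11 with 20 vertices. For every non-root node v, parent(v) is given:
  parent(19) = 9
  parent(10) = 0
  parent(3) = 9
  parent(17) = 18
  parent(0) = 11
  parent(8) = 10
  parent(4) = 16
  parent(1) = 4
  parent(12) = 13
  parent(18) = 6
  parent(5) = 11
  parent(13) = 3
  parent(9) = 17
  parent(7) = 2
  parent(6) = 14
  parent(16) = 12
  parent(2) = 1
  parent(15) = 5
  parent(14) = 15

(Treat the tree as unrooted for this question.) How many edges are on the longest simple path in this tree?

18

Starting from 8, a farthest node is 7 at distance 18.
One longest path: 8 - 10 - 0 - 11 - 5 - 15 - 14 - 6 - 18 - 17 - 9 - 3 - 13 - 12 - 16 - 4 - 1 - 2 - 7.
So the diameter is 18.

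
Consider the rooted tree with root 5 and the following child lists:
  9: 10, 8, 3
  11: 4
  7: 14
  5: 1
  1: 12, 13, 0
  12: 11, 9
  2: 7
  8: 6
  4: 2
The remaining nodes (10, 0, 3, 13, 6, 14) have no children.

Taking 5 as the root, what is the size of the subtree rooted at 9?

The subtree rooted at 9 contains: 9, 10, 8, 3, 6 — 5 nodes.

5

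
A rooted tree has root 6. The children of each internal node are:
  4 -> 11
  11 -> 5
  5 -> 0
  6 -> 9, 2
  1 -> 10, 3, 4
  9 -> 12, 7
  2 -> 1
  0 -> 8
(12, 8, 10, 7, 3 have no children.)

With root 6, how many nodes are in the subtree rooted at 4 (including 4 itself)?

5

4's subtree: {4, 11, 5, 0, 8}, size 5.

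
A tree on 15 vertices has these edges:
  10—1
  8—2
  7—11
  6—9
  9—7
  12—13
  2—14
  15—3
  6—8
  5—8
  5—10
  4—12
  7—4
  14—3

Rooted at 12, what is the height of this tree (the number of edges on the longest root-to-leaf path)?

9

15 sits deepest: 12 → 4 → 7 → 9 → 6 → 8 → 2 → 14 → 3 → 15 — 9 edges from the root.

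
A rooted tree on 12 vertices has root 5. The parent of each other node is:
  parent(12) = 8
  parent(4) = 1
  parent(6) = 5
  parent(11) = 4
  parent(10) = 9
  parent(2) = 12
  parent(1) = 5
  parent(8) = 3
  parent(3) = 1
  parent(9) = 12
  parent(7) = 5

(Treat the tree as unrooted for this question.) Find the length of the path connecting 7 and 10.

7 – 5 – 1 – 3 – 8 – 12 – 9 – 10: 7 edges.

7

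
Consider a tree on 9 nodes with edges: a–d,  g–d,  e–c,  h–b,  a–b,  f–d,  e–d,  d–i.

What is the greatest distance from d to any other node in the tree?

3

A farthest node from d is h.
The path d–a–b–h has 3 edges.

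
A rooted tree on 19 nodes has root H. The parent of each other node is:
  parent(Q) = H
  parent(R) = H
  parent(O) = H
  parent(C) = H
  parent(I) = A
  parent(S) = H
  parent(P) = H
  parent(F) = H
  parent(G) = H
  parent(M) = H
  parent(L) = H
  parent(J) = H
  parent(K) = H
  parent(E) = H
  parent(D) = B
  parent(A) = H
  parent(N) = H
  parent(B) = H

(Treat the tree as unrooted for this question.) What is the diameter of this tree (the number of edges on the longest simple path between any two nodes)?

A longest path is D - B - H - A - I, with 4 edges.

4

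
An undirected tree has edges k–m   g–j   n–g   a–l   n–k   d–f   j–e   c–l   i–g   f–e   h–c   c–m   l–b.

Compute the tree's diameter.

A longest path is d–f–e–j–g–n–k–m–c–l–b, with 10 edges.

10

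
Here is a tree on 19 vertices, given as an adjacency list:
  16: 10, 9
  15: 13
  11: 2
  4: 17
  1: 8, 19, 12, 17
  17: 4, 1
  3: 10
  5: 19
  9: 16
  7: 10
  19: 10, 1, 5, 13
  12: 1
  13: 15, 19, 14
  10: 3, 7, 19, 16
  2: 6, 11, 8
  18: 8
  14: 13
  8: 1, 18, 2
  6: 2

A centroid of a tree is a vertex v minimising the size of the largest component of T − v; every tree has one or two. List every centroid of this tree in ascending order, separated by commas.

19

If 19 is removed the pieces have sizes 9, 5, 3, 1, all ≤ ⌊19/2⌋ = 9.
Every other node leaves some component of size > 9, so the centroid is unique.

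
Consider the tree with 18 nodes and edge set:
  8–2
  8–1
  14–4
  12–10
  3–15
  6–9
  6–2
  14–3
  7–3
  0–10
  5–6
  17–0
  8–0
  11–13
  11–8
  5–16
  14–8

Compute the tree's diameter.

7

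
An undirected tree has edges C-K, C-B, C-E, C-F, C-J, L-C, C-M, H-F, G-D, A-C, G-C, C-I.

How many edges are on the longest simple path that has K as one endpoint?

The node farthest from K is D (H also at distance 3), via K – C – G – D — 3 edges.

3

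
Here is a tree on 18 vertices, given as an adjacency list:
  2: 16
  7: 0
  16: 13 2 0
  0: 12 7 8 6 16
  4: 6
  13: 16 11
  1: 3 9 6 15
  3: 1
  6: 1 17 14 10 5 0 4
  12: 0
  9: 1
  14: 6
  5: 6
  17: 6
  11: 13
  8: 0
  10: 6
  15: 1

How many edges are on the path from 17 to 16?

Walking from 17: 17 - 6 - 0 - 16. Length 3.

3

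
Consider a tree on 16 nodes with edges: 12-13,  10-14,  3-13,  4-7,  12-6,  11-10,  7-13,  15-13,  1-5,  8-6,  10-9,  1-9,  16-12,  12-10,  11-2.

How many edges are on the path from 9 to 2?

The path is 9 - 10 - 11 - 2, which has 3 edges.

3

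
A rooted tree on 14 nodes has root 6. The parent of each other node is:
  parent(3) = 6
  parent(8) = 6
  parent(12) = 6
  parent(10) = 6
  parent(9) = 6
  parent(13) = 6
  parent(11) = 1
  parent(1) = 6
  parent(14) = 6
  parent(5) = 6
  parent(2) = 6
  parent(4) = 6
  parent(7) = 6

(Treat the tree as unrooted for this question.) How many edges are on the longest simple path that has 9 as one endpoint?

The node farthest from 9 is 11, via 9–6–1–11 — 3 edges.

3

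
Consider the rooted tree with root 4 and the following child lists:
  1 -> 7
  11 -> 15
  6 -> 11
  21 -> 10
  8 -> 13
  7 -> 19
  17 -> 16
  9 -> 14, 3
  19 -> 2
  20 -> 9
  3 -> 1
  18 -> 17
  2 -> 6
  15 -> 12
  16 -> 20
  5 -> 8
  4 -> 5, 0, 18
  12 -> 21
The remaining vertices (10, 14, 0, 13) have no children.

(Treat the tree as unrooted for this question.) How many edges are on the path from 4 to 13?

Walking from 4: 4 – 5 – 8 – 13. Length 3.

3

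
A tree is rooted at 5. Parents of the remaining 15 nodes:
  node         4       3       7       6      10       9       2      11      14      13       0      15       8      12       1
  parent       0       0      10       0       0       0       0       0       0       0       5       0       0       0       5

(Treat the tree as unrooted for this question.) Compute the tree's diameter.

4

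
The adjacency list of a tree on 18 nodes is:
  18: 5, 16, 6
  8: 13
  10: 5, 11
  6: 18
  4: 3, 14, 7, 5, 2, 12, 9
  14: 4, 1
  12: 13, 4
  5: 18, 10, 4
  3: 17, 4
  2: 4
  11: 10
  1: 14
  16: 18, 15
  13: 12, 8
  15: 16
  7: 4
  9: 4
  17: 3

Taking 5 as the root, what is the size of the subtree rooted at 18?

18's subtree: {18, 16, 6, 15}, size 4.

4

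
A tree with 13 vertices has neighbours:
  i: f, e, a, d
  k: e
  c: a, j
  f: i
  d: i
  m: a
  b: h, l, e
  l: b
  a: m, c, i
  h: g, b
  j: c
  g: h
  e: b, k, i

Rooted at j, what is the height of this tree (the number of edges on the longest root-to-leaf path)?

A deepest node is g, reached by j – c – a – i – e – b – h – g.
That path has 7 edges, so the height is 7.

7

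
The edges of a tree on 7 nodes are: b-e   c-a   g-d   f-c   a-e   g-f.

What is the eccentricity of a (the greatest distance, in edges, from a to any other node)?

A farthest node from a is d.
The path a–c–f–g–d has 4 edges.

4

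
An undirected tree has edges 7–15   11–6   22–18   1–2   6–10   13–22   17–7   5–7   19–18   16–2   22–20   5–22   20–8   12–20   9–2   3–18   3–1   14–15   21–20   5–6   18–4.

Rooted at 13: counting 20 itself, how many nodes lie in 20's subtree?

4

Descendants of 20 (including itself): 20, 8, 12, 21. That's 4.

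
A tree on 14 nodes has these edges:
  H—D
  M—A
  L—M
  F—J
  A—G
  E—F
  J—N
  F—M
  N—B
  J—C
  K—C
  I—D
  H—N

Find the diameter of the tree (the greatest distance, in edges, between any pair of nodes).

8

BFS from I reaches G last, at distance 8; BFS from G confirms no node is farther.
Path: I–D–H–N–J–F–M–A–G.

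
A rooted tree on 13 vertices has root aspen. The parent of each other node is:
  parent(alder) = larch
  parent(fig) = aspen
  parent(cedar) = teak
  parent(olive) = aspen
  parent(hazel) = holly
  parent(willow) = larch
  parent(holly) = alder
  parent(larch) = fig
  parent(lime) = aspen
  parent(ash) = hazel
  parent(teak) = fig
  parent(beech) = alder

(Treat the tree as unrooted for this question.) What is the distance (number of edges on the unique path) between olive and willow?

4

Walking from olive: olive – aspen – fig – larch – willow. Length 4.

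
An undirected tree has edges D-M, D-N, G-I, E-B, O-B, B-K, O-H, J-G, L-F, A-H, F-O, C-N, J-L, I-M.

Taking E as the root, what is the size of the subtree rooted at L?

8

Descendants of L (including itself): L, J, G, I, M, D, N, C. That's 8.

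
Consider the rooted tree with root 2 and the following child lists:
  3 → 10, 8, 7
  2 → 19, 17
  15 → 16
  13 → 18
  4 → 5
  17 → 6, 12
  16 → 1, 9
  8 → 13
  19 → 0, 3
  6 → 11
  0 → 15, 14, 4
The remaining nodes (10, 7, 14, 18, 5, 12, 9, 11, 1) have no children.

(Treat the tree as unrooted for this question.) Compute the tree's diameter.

BFS from 9 reaches 11 last, at distance 8; BFS from 11 confirms no node is farther.
Path: 9–16–15–0–19–2–17–6–11.

8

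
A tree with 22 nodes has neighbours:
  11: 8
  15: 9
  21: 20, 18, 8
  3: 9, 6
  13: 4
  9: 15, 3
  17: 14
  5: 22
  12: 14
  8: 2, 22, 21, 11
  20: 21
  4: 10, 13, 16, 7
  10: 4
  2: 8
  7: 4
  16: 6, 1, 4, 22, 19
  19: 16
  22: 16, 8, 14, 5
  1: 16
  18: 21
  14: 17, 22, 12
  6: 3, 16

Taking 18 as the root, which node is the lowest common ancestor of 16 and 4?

16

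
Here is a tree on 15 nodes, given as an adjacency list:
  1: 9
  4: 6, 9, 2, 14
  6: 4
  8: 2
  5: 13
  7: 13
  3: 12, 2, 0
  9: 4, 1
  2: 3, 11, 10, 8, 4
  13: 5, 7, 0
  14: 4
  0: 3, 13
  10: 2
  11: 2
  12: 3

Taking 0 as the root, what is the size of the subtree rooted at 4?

5

4's subtree: {4, 14, 9, 6, 1}, size 5.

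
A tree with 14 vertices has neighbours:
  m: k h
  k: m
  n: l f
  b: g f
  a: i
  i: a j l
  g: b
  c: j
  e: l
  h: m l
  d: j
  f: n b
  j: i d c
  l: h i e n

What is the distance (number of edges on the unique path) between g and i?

5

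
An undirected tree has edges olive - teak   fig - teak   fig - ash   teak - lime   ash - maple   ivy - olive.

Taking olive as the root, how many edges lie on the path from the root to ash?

3

Climbing from ash to the root: ash → fig → teak → olive. That's 3 steps.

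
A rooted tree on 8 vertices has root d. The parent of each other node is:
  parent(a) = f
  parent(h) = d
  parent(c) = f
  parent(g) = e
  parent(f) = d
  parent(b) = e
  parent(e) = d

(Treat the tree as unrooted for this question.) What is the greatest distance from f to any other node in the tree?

A farthest node from f is b (g also at distance 3).
The path f-d-e-b has 3 edges.

3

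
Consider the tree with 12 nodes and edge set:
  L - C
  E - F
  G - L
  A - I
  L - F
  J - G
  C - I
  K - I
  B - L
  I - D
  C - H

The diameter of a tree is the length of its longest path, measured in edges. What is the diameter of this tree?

5

A longest path is K – I – C – L – F – E, with 5 edges.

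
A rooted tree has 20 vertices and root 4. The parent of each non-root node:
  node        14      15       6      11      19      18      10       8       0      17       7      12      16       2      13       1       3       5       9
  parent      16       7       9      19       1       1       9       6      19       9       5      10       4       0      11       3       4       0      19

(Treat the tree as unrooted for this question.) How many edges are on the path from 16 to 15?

8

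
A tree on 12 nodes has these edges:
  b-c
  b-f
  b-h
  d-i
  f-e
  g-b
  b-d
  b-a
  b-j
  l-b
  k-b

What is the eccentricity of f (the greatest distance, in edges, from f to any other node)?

A farthest node from f is i.
The path f-b-d-i has 3 edges.

3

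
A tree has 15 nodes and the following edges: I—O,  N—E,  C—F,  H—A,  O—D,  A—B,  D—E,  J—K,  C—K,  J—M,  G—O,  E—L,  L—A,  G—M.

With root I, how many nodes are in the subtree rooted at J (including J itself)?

The subtree rooted at J contains: J, K, C, F — 4 nodes.

4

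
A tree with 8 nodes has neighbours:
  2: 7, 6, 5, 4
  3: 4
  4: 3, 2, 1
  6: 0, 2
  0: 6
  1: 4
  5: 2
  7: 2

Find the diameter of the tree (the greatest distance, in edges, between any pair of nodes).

A longest path is 0-6-2-4-3, with 4 edges.

4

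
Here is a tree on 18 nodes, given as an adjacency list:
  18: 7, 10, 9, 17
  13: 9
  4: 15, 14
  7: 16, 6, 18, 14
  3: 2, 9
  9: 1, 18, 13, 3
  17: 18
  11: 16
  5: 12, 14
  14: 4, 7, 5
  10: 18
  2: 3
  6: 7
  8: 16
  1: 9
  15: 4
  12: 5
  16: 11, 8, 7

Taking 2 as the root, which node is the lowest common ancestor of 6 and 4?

6's ancestor chain is 6, 7, 18, 9, 3, 2 and 4's is 4, 14, 7, 18, 9, 3, 2; they first meet at 7.

7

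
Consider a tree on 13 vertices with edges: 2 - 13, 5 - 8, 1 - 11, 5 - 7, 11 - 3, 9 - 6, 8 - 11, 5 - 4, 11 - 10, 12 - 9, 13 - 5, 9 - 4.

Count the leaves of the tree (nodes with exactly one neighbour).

The leaves are 1, 2, 3, 6, 7, 10, 12.
That is 7 leaves.

7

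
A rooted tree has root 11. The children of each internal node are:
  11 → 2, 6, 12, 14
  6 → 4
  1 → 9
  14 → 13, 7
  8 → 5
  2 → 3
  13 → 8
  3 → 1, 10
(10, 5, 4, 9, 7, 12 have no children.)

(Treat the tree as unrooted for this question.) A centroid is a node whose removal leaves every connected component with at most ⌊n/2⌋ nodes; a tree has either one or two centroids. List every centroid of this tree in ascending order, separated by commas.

11

Delete 11: the remaining components have sizes 5, 5, 2, 1. Max 5 ≤ 7, so 11 is a centroid.
Every other node leaves some component of size > 7, so the centroid is unique.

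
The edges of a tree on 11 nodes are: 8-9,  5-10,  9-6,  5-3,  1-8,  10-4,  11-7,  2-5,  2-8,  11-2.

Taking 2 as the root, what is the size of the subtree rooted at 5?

4

5's subtree: {5, 3, 10, 4}, size 4.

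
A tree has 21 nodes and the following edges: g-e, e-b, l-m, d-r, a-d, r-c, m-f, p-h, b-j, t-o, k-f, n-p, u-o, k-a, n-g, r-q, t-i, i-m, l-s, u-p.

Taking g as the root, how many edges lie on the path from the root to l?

8

Climbing from l to the root: l – m – i – t – o – u – p – n – g. That's 8 steps.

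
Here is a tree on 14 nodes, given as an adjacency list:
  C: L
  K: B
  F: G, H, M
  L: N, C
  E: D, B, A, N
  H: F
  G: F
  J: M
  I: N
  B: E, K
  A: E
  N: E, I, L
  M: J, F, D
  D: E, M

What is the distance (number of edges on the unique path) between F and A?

4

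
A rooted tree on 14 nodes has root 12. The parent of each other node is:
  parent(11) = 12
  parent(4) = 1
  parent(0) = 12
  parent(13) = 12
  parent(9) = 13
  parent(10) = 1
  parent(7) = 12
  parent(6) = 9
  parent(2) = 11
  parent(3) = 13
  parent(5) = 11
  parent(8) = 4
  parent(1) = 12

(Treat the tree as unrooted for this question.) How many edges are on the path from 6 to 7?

4

6 – 9 – 13 – 12 – 7: 4 edges.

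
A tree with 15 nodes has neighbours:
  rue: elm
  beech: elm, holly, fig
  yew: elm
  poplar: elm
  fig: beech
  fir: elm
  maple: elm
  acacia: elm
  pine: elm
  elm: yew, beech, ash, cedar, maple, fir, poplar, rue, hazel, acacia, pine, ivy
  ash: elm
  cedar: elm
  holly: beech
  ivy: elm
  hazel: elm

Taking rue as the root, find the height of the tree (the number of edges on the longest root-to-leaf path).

3

holly sits deepest: rue – elm – beech – holly — 3 edges from the root.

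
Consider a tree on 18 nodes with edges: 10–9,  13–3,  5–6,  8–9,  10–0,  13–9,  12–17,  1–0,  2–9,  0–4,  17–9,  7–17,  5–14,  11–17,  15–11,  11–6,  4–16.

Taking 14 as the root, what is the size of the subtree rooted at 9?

10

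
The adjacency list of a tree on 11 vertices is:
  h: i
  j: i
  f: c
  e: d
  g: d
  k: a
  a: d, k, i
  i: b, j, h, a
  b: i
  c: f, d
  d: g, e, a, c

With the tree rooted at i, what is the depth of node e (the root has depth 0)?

3

Path from i to e: i–a–d–e, which has 3 edges.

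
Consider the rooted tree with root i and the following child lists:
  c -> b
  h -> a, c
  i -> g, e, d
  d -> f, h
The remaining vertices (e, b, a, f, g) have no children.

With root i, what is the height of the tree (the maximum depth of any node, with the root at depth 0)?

A deepest node is b, reached by i–d–h–c–b.
That path has 4 edges, so the height is 4.

4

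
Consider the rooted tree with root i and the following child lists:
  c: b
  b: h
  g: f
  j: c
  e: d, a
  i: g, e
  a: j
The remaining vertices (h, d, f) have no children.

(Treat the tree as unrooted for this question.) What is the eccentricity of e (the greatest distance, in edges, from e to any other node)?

5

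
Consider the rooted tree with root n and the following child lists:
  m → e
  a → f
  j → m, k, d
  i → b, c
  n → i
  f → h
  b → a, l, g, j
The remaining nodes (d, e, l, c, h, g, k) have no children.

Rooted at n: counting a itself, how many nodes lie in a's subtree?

3

a's subtree: {a, f, h}, size 3.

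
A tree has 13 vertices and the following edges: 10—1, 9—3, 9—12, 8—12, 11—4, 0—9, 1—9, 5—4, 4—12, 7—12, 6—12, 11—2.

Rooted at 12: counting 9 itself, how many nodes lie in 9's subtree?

Descendants of 9 (including itself): 9, 1, 3, 0, 10. That's 5.

5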